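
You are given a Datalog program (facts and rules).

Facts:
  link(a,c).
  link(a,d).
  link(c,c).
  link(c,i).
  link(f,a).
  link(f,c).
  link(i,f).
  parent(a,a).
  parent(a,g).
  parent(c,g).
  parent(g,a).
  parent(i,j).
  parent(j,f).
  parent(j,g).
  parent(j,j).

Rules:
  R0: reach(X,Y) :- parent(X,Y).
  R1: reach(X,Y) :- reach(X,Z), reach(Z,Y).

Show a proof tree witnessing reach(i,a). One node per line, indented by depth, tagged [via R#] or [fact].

round 1: derive reach(a,a) via R0 from parent(a,a)
round 1: derive reach(a,g) via R0 from parent(a,g)
round 1: derive reach(c,g) via R0 from parent(c,g)
round 1: derive reach(g,a) via R0 from parent(g,a)
round 1: derive reach(i,j) via R0 from parent(i,j)
round 1: derive reach(j,f) via R0 from parent(j,f)
round 1: derive reach(j,g) via R0 from parent(j,g)
round 1: derive reach(j,j) via R0 from parent(j,j)
round 2: derive reach(c,a) via R1 from reach(c,g), reach(g,a)
round 2: derive reach(g,g) via R1 from reach(g,a), reach(a,g)
round 2: derive reach(i,f) via R1 from reach(i,j), reach(j,f)
round 2: derive reach(i,g) via R1 from reach(i,j), reach(j,g)
round 2: derive reach(j,a) via R1 from reach(j,g), reach(g,a)
round 3: derive reach(i,a) via R1 from reach(i,g), reach(g,a)

reach(i,a)  [via R1]
  reach(i,g)  [via R1]
    reach(i,j)  [via R0]
      parent(i,j)  [fact]
    reach(j,g)  [via R0]
      parent(j,g)  [fact]
  reach(g,a)  [via R0]
    parent(g,a)  [fact]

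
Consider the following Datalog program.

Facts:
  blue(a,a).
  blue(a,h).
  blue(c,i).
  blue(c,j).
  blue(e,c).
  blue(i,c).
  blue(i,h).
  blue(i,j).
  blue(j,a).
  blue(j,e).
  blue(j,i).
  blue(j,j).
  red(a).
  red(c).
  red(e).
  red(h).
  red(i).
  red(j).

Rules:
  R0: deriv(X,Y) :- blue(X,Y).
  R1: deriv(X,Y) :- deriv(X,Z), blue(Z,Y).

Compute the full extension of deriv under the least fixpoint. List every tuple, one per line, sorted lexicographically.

deriv(a,a)
deriv(a,h)
deriv(c,a)
deriv(c,c)
deriv(c,e)
deriv(c,h)
deriv(c,i)
deriv(c,j)
deriv(e,a)
deriv(e,c)
deriv(e,e)
deriv(e,h)
deriv(e,i)
deriv(e,j)
deriv(i,a)
deriv(i,c)
deriv(i,e)
deriv(i,h)
deriv(i,i)
deriv(i,j)
deriv(j,a)
deriv(j,c)
deriv(j,e)
deriv(j,h)
deriv(j,i)
deriv(j,j)

round 1: derive deriv(a,a) via R0 from blue(a,a)
round 1: derive deriv(a,h) via R0 from blue(a,h)
round 1: derive deriv(c,i) via R0 from blue(c,i)
round 1: derive deriv(c,j) via R0 from blue(c,j)
round 1: derive deriv(e,c) via R0 from blue(e,c)
round 1: derive deriv(i,c) via R0 from blue(i,c)
round 1: derive deriv(i,h) via R0 from blue(i,h)
round 1: derive deriv(i,j) via R0 from blue(i,j)
round 1: derive deriv(j,a) via R0 from blue(j,a)
round 1: derive deriv(j,e) via R0 from blue(j,e)
round 1: derive deriv(j,i) via R0 from blue(j,i)
round 1: derive deriv(j,j) via R0 from blue(j,j)
round 2: derive deriv(c,a) via R1 from deriv(c,j), blue(j,a)
round 2: derive deriv(c,c) via R1 from deriv(c,i), blue(i,c)
round 2: derive deriv(c,e) via R1 from deriv(c,j), blue(j,e)
round 2: derive deriv(c,h) via R1 from deriv(c,i), blue(i,h)
round 2: derive deriv(e,i) via R1 from deriv(e,c), blue(c,i)
round 2: derive deriv(e,j) via R1 from deriv(e,c), blue(c,j)
round 2: derive deriv(i,a) via R1 from deriv(i,j), blue(j,a)
round 2: derive deriv(i,e) via R1 from deriv(i,j), blue(j,e)
round 2: derive deriv(i,i) via R1 from deriv(i,c), blue(c,i)
round 2: derive deriv(j,c) via R1 from deriv(j,e), blue(e,c)
round 2: derive deriv(j,h) via R1 from deriv(j,a), blue(a,h)
round 3: derive deriv(e,a) via R1 from deriv(e,j), blue(j,a)
round 3: derive deriv(e,e) via R1 from deriv(e,j), blue(j,e)
round 3: derive deriv(e,h) via R1 from deriv(e,i), blue(i,h)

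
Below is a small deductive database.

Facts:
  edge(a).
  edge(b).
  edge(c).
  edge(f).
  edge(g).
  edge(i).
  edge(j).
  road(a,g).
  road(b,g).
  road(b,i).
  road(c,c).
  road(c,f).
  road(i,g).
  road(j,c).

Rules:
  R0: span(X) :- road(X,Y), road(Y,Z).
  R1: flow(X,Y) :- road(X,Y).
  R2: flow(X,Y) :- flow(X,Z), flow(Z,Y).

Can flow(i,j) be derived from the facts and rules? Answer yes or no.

round 1: derive flow(a,g) via R1 from road(a,g)
round 1: derive flow(b,g) via R1 from road(b,g)
round 1: derive flow(b,i) via R1 from road(b,i)
round 1: derive flow(c,c) via R1 from road(c,c)
round 1: derive flow(c,f) via R1 from road(c,f)
round 1: derive flow(i,g) via R1 from road(i,g)
round 1: derive flow(j,c) via R1 from road(j,c)
round 2: derive flow(j,f) via R2 from flow(j,c), flow(c,f)

no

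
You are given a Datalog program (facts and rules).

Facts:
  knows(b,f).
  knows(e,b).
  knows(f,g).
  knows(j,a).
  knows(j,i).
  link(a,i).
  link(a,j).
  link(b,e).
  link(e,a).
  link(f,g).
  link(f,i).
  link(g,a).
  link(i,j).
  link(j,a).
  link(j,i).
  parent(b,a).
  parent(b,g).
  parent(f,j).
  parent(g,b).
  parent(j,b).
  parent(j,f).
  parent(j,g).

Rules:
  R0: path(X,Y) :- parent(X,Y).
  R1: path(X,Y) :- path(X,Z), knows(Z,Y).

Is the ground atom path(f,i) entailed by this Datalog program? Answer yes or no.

yes

round 1: derive path(b,a) via R0 from parent(b,a)
round 1: derive path(b,g) via R0 from parent(b,g)
round 1: derive path(f,j) via R0 from parent(f,j)
round 1: derive path(g,b) via R0 from parent(g,b)
round 1: derive path(j,b) via R0 from parent(j,b)
round 1: derive path(j,f) via R0 from parent(j,f)
round 1: derive path(j,g) via R0 from parent(j,g)
round 2: derive path(f,a) via R1 from path(f,j), knows(j,a)
round 2: derive path(f,i) via R1 from path(f,j), knows(j,i)
round 2: derive path(g,f) via R1 from path(g,b), knows(b,f)
round 3: derive path(g,g) via R1 from path(g,f), knows(f,g)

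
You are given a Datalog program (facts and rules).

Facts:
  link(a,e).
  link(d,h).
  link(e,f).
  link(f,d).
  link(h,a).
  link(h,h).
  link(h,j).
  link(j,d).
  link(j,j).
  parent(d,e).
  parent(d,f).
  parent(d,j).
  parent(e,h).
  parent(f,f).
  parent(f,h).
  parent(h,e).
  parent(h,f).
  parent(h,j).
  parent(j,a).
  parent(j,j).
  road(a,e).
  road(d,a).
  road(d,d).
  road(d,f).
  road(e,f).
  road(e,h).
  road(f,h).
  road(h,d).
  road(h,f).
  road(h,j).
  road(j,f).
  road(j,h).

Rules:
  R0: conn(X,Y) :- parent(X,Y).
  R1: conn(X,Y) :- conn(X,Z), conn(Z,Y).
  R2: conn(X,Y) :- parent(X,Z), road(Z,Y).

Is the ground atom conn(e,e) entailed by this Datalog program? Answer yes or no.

round 1: derive conn(d,e) via R0 from parent(d,e)
round 1: derive conn(d,f) via R0 from parent(d,f)
round 1: derive conn(d,j) via R0 from parent(d,j)
round 1: derive conn(e,h) via R0 from parent(e,h)
round 1: derive conn(f,f) via R0 from parent(f,f)
round 1: derive conn(f,h) via R0 from parent(f,h)
round 1: derive conn(h,e) via R0 from parent(h,e)
round 1: derive conn(h,f) via R0 from parent(h,f)
round 1: derive conn(h,j) via R0 from parent(h,j)
round 1: derive conn(j,a) via R0 from parent(j,a)
round 1: derive conn(j,j) via R0 from parent(j,j)
round 1: derive conn(d,h) via R2 from parent(d,e), road(e,h)
round 1: derive conn(e,d) via R2 from parent(e,h), road(h,d)
round 1: derive conn(e,f) via R2 from parent(e,h), road(h,f)
round 1: derive conn(e,j) via R2 from parent(e,h), road(h,j)
round 1: derive conn(f,d) via R2 from parent(f,h), road(h,d)
round 1: derive conn(f,j) via R2 from parent(f,h), road(h,j)
round 1: derive conn(h,h) via R2 from parent(h,e), road(e,h)
round 1: derive conn(j,e) via R2 from parent(j,a), road(a,e)
round 1: derive conn(j,f) via R2 from parent(j,j), road(j,f)
round 1: derive conn(j,h) via R2 from parent(j,j), road(j,h)
round 2: derive conn(d,a) via R1 from conn(d,j), conn(j,a)
round 2: derive conn(d,d) via R1 from conn(d,e), conn(e,d)
round 2: derive conn(e,a) via R1 from conn(e,j), conn(j,a)
round 2: derive conn(e,e) via R1 from conn(e,d), conn(d,e)
round 2: derive conn(f,a) via R1 from conn(f,j), conn(j,a)
round 2: derive conn(f,e) via R1 from conn(f,d), conn(d,e)
round 2: derive conn(h,a) via R1 from conn(h,j), conn(j,a)
round 2: derive conn(h,d) via R1 from conn(h,e), conn(e,d)
round 2: derive conn(j,d) via R1 from conn(j,e), conn(e,d)

yes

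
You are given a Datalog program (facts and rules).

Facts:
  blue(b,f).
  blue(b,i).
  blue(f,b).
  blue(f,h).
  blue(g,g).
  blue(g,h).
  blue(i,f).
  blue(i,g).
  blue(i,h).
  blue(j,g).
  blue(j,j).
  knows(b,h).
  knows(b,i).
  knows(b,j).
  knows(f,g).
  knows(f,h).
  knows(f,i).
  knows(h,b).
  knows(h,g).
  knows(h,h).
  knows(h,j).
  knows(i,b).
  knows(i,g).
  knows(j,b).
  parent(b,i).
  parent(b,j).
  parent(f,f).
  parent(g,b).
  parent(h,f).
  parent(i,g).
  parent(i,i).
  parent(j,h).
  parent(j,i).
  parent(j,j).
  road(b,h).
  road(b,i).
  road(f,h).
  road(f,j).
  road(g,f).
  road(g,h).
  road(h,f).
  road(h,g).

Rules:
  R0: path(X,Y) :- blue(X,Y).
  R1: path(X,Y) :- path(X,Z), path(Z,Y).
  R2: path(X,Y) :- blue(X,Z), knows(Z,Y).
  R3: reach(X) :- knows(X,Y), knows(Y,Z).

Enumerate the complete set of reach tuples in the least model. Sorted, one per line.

round 1: derive reach(b) via R3 from knows(b,h), knows(h,b)
round 1: derive reach(f) via R3 from knows(f,h), knows(h,b)
round 1: derive reach(h) via R3 from knows(h,b), knows(b,h)
round 1: derive reach(i) via R3 from knows(i,b), knows(b,h)
round 1: derive reach(j) via R3 from knows(j,b), knows(b,h)

reach(b)
reach(f)
reach(h)
reach(i)
reach(j)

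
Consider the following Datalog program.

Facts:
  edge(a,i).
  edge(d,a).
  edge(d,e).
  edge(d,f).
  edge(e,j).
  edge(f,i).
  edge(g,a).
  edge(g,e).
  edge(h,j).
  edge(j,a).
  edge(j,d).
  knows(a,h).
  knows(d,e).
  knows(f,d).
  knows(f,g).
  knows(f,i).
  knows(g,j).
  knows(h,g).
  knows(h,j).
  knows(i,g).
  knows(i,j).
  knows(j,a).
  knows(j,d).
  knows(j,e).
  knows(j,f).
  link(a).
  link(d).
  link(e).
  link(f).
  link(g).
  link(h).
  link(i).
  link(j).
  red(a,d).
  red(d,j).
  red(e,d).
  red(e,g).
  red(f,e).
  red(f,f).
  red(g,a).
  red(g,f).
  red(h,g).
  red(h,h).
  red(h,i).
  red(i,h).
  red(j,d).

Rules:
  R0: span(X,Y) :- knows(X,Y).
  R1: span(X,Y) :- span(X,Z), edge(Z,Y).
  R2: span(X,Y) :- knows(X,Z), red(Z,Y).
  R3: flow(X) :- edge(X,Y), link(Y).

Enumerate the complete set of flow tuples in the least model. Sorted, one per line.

flow(a)
flow(d)
flow(e)
flow(f)
flow(g)
flow(h)
flow(j)

round 1: derive flow(a) via R3 from edge(a,i), link(i)
round 1: derive flow(d) via R3 from edge(d,a), link(a)
round 1: derive flow(e) via R3 from edge(e,j), link(j)
round 1: derive flow(f) via R3 from edge(f,i), link(i)
round 1: derive flow(g) via R3 from edge(g,a), link(a)
round 1: derive flow(h) via R3 from edge(h,j), link(j)
round 1: derive flow(j) via R3 from edge(j,a), link(a)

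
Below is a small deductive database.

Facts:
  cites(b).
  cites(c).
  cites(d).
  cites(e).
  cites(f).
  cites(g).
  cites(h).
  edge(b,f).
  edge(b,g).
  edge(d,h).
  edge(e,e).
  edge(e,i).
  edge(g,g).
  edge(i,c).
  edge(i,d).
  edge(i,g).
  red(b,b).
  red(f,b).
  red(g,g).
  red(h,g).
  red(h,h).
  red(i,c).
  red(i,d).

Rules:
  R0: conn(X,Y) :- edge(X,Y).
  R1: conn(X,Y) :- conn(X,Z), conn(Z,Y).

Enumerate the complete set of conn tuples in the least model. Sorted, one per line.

round 1: derive conn(b,f) via R0 from edge(b,f)
round 1: derive conn(b,g) via R0 from edge(b,g)
round 1: derive conn(d,h) via R0 from edge(d,h)
round 1: derive conn(e,e) via R0 from edge(e,e)
round 1: derive conn(e,i) via R0 from edge(e,i)
round 1: derive conn(g,g) via R0 from edge(g,g)
round 1: derive conn(i,c) via R0 from edge(i,c)
round 1: derive conn(i,d) via R0 from edge(i,d)
round 1: derive conn(i,g) via R0 from edge(i,g)
round 2: derive conn(e,c) via R1 from conn(e,i), conn(i,c)
round 2: derive conn(e,d) via R1 from conn(e,i), conn(i,d)
round 2: derive conn(e,g) via R1 from conn(e,i), conn(i,g)
round 2: derive conn(i,h) via R1 from conn(i,d), conn(d,h)
round 3: derive conn(e,h) via R1 from conn(e,d), conn(d,h)

conn(b,f)
conn(b,g)
conn(d,h)
conn(e,c)
conn(e,d)
conn(e,e)
conn(e,g)
conn(e,h)
conn(e,i)
conn(g,g)
conn(i,c)
conn(i,d)
conn(i,g)
conn(i,h)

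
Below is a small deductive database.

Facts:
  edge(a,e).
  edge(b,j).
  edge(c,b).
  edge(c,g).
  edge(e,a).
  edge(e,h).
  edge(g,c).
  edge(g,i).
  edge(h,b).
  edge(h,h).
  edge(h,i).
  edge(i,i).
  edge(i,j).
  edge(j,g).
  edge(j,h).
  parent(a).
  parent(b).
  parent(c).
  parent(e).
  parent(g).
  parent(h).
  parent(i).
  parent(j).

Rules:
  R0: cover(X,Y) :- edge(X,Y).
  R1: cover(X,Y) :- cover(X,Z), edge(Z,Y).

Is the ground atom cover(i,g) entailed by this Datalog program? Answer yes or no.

round 1: derive cover(a,e) via R0 from edge(a,e)
round 1: derive cover(b,j) via R0 from edge(b,j)
round 1: derive cover(c,b) via R0 from edge(c,b)
round 1: derive cover(c,g) via R0 from edge(c,g)
round 1: derive cover(e,a) via R0 from edge(e,a)
round 1: derive cover(e,h) via R0 from edge(e,h)
round 1: derive cover(g,c) via R0 from edge(g,c)
round 1: derive cover(g,i) via R0 from edge(g,i)
round 1: derive cover(h,b) via R0 from edge(h,b)
round 1: derive cover(h,h) via R0 from edge(h,h)
round 1: derive cover(h,i) via R0 from edge(h,i)
round 1: derive cover(i,i) via R0 from edge(i,i)
round 1: derive cover(i,j) via R0 from edge(i,j)
round 1: derive cover(j,g) via R0 from edge(j,g)
round 1: derive cover(j,h) via R0 from edge(j,h)
round 2: derive cover(a,a) via R1 from cover(a,e), edge(e,a)
round 2: derive cover(a,h) via R1 from cover(a,e), edge(e,h)
round 2: derive cover(b,g) via R1 from cover(b,j), edge(j,g)
round 2: derive cover(b,h) via R1 from cover(b,j), edge(j,h)
round 2: derive cover(c,c) via R1 from cover(c,g), edge(g,c)
round 2: derive cover(c,i) via R1 from cover(c,g), edge(g,i)
round 2: derive cover(c,j) via R1 from cover(c,b), edge(b,j)
round 2: derive cover(e,b) via R1 from cover(e,h), edge(h,b)
round 2: derive cover(e,e) via R1 from cover(e,a), edge(a,e)
round 2: derive cover(e,i) via R1 from cover(e,h), edge(h,i)
round 2: derive cover(g,b) via R1 from cover(g,c), edge(c,b)
round 2: derive cover(g,g) via R1 from cover(g,c), edge(c,g)
round 2: derive cover(g,j) via R1 from cover(g,i), edge(i,j)
round 2: derive cover(h,j) via R1 from cover(h,b), edge(b,j)
round 2: derive cover(i,g) via R1 from cover(i,j), edge(j,g)
round 2: derive cover(i,h) via R1 from cover(i,j), edge(j,h)
round 2: derive cover(j,b) via R1 from cover(j,h), edge(h,b)
round 2: derive cover(j,c) via R1 from cover(j,g), edge(g,c)
round 2: derive cover(j,i) via R1 from cover(j,g), edge(g,i)
round 3: derive cover(a,b) via R1 from cover(a,h), edge(h,b)
round 3: derive cover(a,i) via R1 from cover(a,h), edge(h,i)
round 3: derive cover(b,b) via R1 from cover(b,h), edge(h,b)
round 3: derive cover(b,c) via R1 from cover(b,g), edge(g,c)
round 3: derive cover(b,i) via R1 from cover(b,g), edge(g,i)
round 3: derive cover(c,h) via R1 from cover(c,j), edge(j,h)
round 3: derive cover(e,j) via R1 from cover(e,b), edge(b,j)
round 3: derive cover(g,h) via R1 from cover(g,j), edge(j,h)
round 3: derive cover(h,g) via R1 from cover(h,j), edge(j,g)
round 3: derive cover(i,b) via R1 from cover(i,h), edge(h,b)
round 3: derive cover(i,c) via R1 from cover(i,g), edge(g,c)
round 3: derive cover(j,j) via R1 from cover(j,b), edge(b,j)
round 4: derive cover(a,j) via R1 from cover(a,b), edge(b,j)
round 4: derive cover(e,g) via R1 from cover(e,j), edge(j,g)
round 4: derive cover(h,c) via R1 from cover(h,g), edge(g,c)
round 5: derive cover(a,g) via R1 from cover(a,j), edge(j,g)
round 5: derive cover(e,c) via R1 from cover(e,g), edge(g,c)
round 6: derive cover(a,c) via R1 from cover(a,g), edge(g,c)

yes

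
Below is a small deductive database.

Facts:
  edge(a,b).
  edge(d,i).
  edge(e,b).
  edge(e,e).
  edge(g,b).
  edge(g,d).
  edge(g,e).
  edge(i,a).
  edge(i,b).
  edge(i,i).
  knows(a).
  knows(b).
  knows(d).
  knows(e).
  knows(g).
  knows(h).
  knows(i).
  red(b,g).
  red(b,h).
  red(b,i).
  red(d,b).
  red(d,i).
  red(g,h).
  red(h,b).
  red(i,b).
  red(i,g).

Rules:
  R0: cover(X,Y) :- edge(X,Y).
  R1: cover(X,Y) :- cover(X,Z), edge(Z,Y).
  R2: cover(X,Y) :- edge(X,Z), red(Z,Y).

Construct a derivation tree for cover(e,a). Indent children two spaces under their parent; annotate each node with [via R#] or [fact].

cover(e,a)  [via R1]
  cover(e,i)  [via R2]
    edge(e,b)  [fact]
    red(b,i)  [fact]
  edge(i,a)  [fact]

round 1: derive cover(a,b) via R0 from edge(a,b)
round 1: derive cover(d,i) via R0 from edge(d,i)
round 1: derive cover(e,b) via R0 from edge(e,b)
round 1: derive cover(e,e) via R0 from edge(e,e)
round 1: derive cover(g,b) via R0 from edge(g,b)
round 1: derive cover(g,d) via R0 from edge(g,d)
round 1: derive cover(g,e) via R0 from edge(g,e)
round 1: derive cover(i,a) via R0 from edge(i,a)
round 1: derive cover(i,b) via R0 from edge(i,b)
round 1: derive cover(i,i) via R0 from edge(i,i)
round 1: derive cover(a,g) via R2 from edge(a,b), red(b,g)
round 1: derive cover(a,h) via R2 from edge(a,b), red(b,h)
round 1: derive cover(a,i) via R2 from edge(a,b), red(b,i)
round 1: derive cover(d,b) via R2 from edge(d,i), red(i,b)
round 1: derive cover(d,g) via R2 from edge(d,i), red(i,g)
round 1: derive cover(e,g) via R2 from edge(e,b), red(b,g)
round 1: derive cover(e,h) via R2 from edge(e,b), red(b,h)
round 1: derive cover(e,i) via R2 from edge(e,b), red(b,i)
round 1: derive cover(g,g) via R2 from edge(g,b), red(b,g)
round 1: derive cover(g,h) via R2 from edge(g,b), red(b,h)
round 1: derive cover(g,i) via R2 from edge(g,b), red(b,i)
round 1: derive cover(i,g) via R2 from edge(i,b), red(b,g)
round 1: derive cover(i,h) via R2 from edge(i,b), red(b,h)
round 2: derive cover(a,a) via R1 from cover(a,i), edge(i,a)
round 2: derive cover(a,d) via R1 from cover(a,g), edge(g,d)
round 2: derive cover(a,e) via R1 from cover(a,g), edge(g,e)
round 2: derive cover(d,a) via R1 from cover(d,i), edge(i,a)
round 2: derive cover(d,d) via R1 from cover(d,g), edge(g,d)
round 2: derive cover(d,e) via R1 from cover(d,g), edge(g,e)
round 2: derive cover(e,a) via R1 from cover(e,i), edge(i,a)
round 2: derive cover(e,d) via R1 from cover(e,g), edge(g,d)
round 2: derive cover(g,a) via R1 from cover(g,i), edge(i,a)
round 2: derive cover(i,d) via R1 from cover(i,g), edge(g,d)
round 2: derive cover(i,e) via R1 from cover(i,g), edge(g,e)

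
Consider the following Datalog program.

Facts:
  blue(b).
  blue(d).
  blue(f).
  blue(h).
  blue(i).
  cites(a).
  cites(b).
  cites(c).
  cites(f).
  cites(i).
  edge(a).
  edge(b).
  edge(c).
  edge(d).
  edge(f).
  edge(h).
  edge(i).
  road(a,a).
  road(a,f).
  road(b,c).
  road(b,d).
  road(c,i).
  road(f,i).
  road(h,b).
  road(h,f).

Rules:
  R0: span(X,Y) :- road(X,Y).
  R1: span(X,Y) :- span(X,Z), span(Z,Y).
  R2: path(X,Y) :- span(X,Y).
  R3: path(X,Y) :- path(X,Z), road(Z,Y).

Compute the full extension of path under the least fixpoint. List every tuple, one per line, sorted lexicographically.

path(a,a)
path(a,f)
path(a,i)
path(b,c)
path(b,d)
path(b,i)
path(c,i)
path(f,i)
path(h,b)
path(h,c)
path(h,d)
path(h,f)
path(h,i)

round 1: derive span(a,a) via R0 from road(a,a)
round 1: derive span(a,f) via R0 from road(a,f)
round 1: derive span(b,c) via R0 from road(b,c)
round 1: derive span(b,d) via R0 from road(b,d)
round 1: derive span(c,i) via R0 from road(c,i)
round 1: derive span(f,i) via R0 from road(f,i)
round 1: derive span(h,b) via R0 from road(h,b)
round 1: derive span(h,f) via R0 from road(h,f)
round 2: derive span(a,i) via R1 from span(a,f), span(f,i)
round 2: derive span(b,i) via R1 from span(b,c), span(c,i)
round 2: derive span(h,c) via R1 from span(h,b), span(b,c)
round 2: derive span(h,d) via R1 from span(h,b), span(b,d)
round 2: derive span(h,i) via R1 from span(h,f), span(f,i)
round 2: derive path(a,a) via R2 from span(a,a)
round 2: derive path(a,f) via R2 from span(a,f)
round 2: derive path(b,c) via R2 from span(b,c)
round 2: derive path(b,d) via R2 from span(b,d)
round 2: derive path(c,i) via R2 from span(c,i)
round 2: derive path(f,i) via R2 from span(f,i)
round 2: derive path(h,b) via R2 from span(h,b)
round 2: derive path(h,f) via R2 from span(h,f)
round 3: derive path(a,i) via R2 from span(a,i)
round 3: derive path(b,i) via R2 from span(b,i)
round 3: derive path(h,c) via R2 from span(h,c)
round 3: derive path(h,d) via R2 from span(h,d)
round 3: derive path(h,i) via R2 from span(h,i)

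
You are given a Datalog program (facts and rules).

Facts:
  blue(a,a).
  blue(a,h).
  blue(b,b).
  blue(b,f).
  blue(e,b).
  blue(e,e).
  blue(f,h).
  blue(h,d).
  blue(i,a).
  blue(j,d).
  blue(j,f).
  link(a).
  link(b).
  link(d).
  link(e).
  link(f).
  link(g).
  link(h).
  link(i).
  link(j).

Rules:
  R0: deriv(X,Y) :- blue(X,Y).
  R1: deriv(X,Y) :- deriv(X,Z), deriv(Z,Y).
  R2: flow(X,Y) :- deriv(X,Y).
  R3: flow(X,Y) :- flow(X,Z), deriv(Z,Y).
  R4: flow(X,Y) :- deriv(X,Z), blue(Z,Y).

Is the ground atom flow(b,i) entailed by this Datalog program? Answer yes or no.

no

round 1: derive deriv(a,a) via R0 from blue(a,a)
round 1: derive deriv(a,h) via R0 from blue(a,h)
round 1: derive deriv(b,b) via R0 from blue(b,b)
round 1: derive deriv(b,f) via R0 from blue(b,f)
round 1: derive deriv(e,b) via R0 from blue(e,b)
round 1: derive deriv(e,e) via R0 from blue(e,e)
round 1: derive deriv(f,h) via R0 from blue(f,h)
round 1: derive deriv(h,d) via R0 from blue(h,d)
round 1: derive deriv(i,a) via R0 from blue(i,a)
round 1: derive deriv(j,d) via R0 from blue(j,d)
round 1: derive deriv(j,f) via R0 from blue(j,f)
round 2: derive deriv(a,d) via R1 from deriv(a,h), deriv(h,d)
round 2: derive deriv(b,h) via R1 from deriv(b,f), deriv(f,h)
round 2: derive deriv(e,f) via R1 from deriv(e,b), deriv(b,f)
round 2: derive deriv(f,d) via R1 from deriv(f,h), deriv(h,d)
round 2: derive deriv(i,h) via R1 from deriv(i,a), deriv(a,h)
round 2: derive deriv(j,h) via R1 from deriv(j,f), deriv(f,h)
round 2: derive flow(a,a) via R2 from deriv(a,a)
round 2: derive flow(a,h) via R2 from deriv(a,h)
round 2: derive flow(b,b) via R2 from deriv(b,b)
round 2: derive flow(b,f) via R2 from deriv(b,f)
round 2: derive flow(e,b) via R2 from deriv(e,b)
round 2: derive flow(e,e) via R2 from deriv(e,e)
round 2: derive flow(f,h) via R2 from deriv(f,h)
round 2: derive flow(h,d) via R2 from deriv(h,d)
round 2: derive flow(i,a) via R2 from deriv(i,a)
round 2: derive flow(j,d) via R2 from deriv(j,d)
round 2: derive flow(j,f) via R2 from deriv(j,f)
round 2: derive flow(a,d) via R4 from deriv(a,h), blue(h,d)
round 2: derive flow(b,h) via R4 from deriv(b,f), blue(f,h)
round 2: derive flow(e,f) via R4 from deriv(e,b), blue(b,f)
round 2: derive flow(f,d) via R4 from deriv(f,h), blue(h,d)
round 2: derive flow(i,h) via R4 from deriv(i,a), blue(a,h)
round 2: derive flow(j,h) via R4 from deriv(j,f), blue(f,h)
round 3: derive deriv(b,d) via R1 from deriv(b,f), deriv(f,d)
round 3: derive deriv(e,d) via R1 from deriv(e,f), deriv(f,d)
round 3: derive deriv(e,h) via R1 from deriv(e,b), deriv(b,h)
round 3: derive deriv(i,d) via R1 from deriv(i,a), deriv(a,d)
round 3: derive flow(b,d) via R3 from flow(b,f), deriv(f,d)
round 3: derive flow(e,d) via R3 from flow(e,f), deriv(f,d)
round 3: derive flow(e,h) via R3 from flow(e,b), deriv(b,h)
round 3: derive flow(i,d) via R3 from flow(i,a), deriv(a,d)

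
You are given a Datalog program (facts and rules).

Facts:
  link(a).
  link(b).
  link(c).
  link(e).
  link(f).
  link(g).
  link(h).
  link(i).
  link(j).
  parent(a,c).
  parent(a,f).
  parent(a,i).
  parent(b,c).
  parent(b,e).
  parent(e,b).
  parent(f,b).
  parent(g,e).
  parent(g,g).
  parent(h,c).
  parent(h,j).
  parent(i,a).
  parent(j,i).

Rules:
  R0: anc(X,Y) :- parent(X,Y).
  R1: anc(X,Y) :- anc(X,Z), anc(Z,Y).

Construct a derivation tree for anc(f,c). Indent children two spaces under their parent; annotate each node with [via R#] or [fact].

anc(f,c)  [via R1]
  anc(f,b)  [via R0]
    parent(f,b)  [fact]
  anc(b,c)  [via R0]
    parent(b,c)  [fact]

round 1: derive anc(a,c) via R0 from parent(a,c)
round 1: derive anc(a,f) via R0 from parent(a,f)
round 1: derive anc(a,i) via R0 from parent(a,i)
round 1: derive anc(b,c) via R0 from parent(b,c)
round 1: derive anc(b,e) via R0 from parent(b,e)
round 1: derive anc(e,b) via R0 from parent(e,b)
round 1: derive anc(f,b) via R0 from parent(f,b)
round 1: derive anc(g,e) via R0 from parent(g,e)
round 1: derive anc(g,g) via R0 from parent(g,g)
round 1: derive anc(h,c) via R0 from parent(h,c)
round 1: derive anc(h,j) via R0 from parent(h,j)
round 1: derive anc(i,a) via R0 from parent(i,a)
round 1: derive anc(j,i) via R0 from parent(j,i)
round 2: derive anc(a,a) via R1 from anc(a,i), anc(i,a)
round 2: derive anc(a,b) via R1 from anc(a,f), anc(f,b)
round 2: derive anc(b,b) via R1 from anc(b,e), anc(e,b)
round 2: derive anc(e,c) via R1 from anc(e,b), anc(b,c)
round 2: derive anc(e,e) via R1 from anc(e,b), anc(b,e)
round 2: derive anc(f,c) via R1 from anc(f,b), anc(b,c)
round 2: derive anc(f,e) via R1 from anc(f,b), anc(b,e)
round 2: derive anc(g,b) via R1 from anc(g,e), anc(e,b)
round 2: derive anc(h,i) via R1 from anc(h,j), anc(j,i)
round 2: derive anc(i,c) via R1 from anc(i,a), anc(a,c)
round 2: derive anc(i,f) via R1 from anc(i,a), anc(a,f)
round 2: derive anc(i,i) via R1 from anc(i,a), anc(a,i)
round 2: derive anc(j,a) via R1 from anc(j,i), anc(i,a)
round 3: derive anc(a,e) via R1 from anc(a,b), anc(b,e)
round 3: derive anc(g,c) via R1 from anc(g,b), anc(b,c)
round 3: derive anc(h,a) via R1 from anc(h,i), anc(i,a)
round 3: derive anc(h,f) via R1 from anc(h,i), anc(i,f)
round 3: derive anc(i,b) via R1 from anc(i,a), anc(a,b)
round 3: derive anc(i,e) via R1 from anc(i,f), anc(f,e)
round 3: derive anc(j,b) via R1 from anc(j,a), anc(a,b)
round 3: derive anc(j,c) via R1 from anc(j,a), anc(a,c)
round 3: derive anc(j,f) via R1 from anc(j,a), anc(a,f)
round 4: derive anc(h,b) via R1 from anc(h,a), anc(a,b)
round 4: derive anc(h,e) via R1 from anc(h,a), anc(a,e)
round 4: derive anc(j,e) via R1 from anc(j,a), anc(a,e)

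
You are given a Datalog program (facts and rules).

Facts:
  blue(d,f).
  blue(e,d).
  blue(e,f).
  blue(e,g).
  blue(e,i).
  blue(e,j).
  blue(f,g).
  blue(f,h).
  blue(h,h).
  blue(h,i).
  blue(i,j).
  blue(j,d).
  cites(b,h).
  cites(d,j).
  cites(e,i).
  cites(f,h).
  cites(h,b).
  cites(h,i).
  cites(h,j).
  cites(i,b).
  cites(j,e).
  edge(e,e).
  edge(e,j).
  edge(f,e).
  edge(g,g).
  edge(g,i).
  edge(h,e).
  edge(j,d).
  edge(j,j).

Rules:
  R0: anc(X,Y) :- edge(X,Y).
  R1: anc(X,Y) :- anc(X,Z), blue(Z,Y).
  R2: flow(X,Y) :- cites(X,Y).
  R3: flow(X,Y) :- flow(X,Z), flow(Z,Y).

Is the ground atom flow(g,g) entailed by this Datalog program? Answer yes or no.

no

round 1: derive flow(b,h) via R2 from cites(b,h)
round 1: derive flow(d,j) via R2 from cites(d,j)
round 1: derive flow(e,i) via R2 from cites(e,i)
round 1: derive flow(f,h) via R2 from cites(f,h)
round 1: derive flow(h,b) via R2 from cites(h,b)
round 1: derive flow(h,i) via R2 from cites(h,i)
round 1: derive flow(h,j) via R2 from cites(h,j)
round 1: derive flow(i,b) via R2 from cites(i,b)
round 1: derive flow(j,e) via R2 from cites(j,e)
round 2: derive flow(b,b) via R3 from flow(b,h), flow(h,b)
round 2: derive flow(b,i) via R3 from flow(b,h), flow(h,i)
round 2: derive flow(b,j) via R3 from flow(b,h), flow(h,j)
round 2: derive flow(d,e) via R3 from flow(d,j), flow(j,e)
round 2: derive flow(e,b) via R3 from flow(e,i), flow(i,b)
round 2: derive flow(f,b) via R3 from flow(f,h), flow(h,b)
round 2: derive flow(f,i) via R3 from flow(f,h), flow(h,i)
round 2: derive flow(f,j) via R3 from flow(f,h), flow(h,j)
round 2: derive flow(h,e) via R3 from flow(h,j), flow(j,e)
round 2: derive flow(h,h) via R3 from flow(h,b), flow(b,h)
round 2: derive flow(i,h) via R3 from flow(i,b), flow(b,h)
round 2: derive flow(j,i) via R3 from flow(j,e), flow(e,i)
round 3: derive flow(b,e) via R3 from flow(b,h), flow(h,e)
round 3: derive flow(d,b) via R3 from flow(d,e), flow(e,b)
round 3: derive flow(d,i) via R3 from flow(d,e), flow(e,i)
round 3: derive flow(e,h) via R3 from flow(e,b), flow(b,h)
round 3: derive flow(e,j) via R3 from flow(e,b), flow(b,j)
round 3: derive flow(f,e) via R3 from flow(f,h), flow(h,e)
round 3: derive flow(i,e) via R3 from flow(i,h), flow(h,e)
round 3: derive flow(i,i) via R3 from flow(i,b), flow(b,i)
round 3: derive flow(i,j) via R3 from flow(i,b), flow(b,j)
round 3: derive flow(j,b) via R3 from flow(j,e), flow(e,b)
round 3: derive flow(j,h) via R3 from flow(j,i), flow(i,h)
round 4: derive flow(d,h) via R3 from flow(d,b), flow(b,h)
round 4: derive flow(e,e) via R3 from flow(e,b), flow(b,e)
round 4: derive flow(j,j) via R3 from flow(j,b), flow(b,j)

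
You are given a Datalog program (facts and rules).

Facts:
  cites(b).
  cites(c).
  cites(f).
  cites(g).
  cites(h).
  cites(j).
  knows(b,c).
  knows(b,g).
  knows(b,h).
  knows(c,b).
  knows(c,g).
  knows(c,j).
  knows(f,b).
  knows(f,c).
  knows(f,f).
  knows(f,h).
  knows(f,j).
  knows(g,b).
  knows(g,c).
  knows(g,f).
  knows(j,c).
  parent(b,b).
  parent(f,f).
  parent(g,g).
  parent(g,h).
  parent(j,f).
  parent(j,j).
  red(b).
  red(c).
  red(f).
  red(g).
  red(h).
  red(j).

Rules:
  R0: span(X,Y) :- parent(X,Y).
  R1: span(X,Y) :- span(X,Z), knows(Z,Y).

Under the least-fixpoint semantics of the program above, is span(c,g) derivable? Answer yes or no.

round 1: derive span(b,b) via R0 from parent(b,b)
round 1: derive span(f,f) via R0 from parent(f,f)
round 1: derive span(g,g) via R0 from parent(g,g)
round 1: derive span(g,h) via R0 from parent(g,h)
round 1: derive span(j,f) via R0 from parent(j,f)
round 1: derive span(j,j) via R0 from parent(j,j)
round 2: derive span(b,c) via R1 from span(b,b), knows(b,c)
round 2: derive span(b,g) via R1 from span(b,b), knows(b,g)
round 2: derive span(b,h) via R1 from span(b,b), knows(b,h)
round 2: derive span(f,b) via R1 from span(f,f), knows(f,b)
round 2: derive span(f,c) via R1 from span(f,f), knows(f,c)
round 2: derive span(f,h) via R1 from span(f,f), knows(f,h)
round 2: derive span(f,j) via R1 from span(f,f), knows(f,j)
round 2: derive span(g,b) via R1 from span(g,g), knows(g,b)
round 2: derive span(g,c) via R1 from span(g,g), knows(g,c)
round 2: derive span(g,f) via R1 from span(g,g), knows(g,f)
round 2: derive span(j,b) via R1 from span(j,f), knows(f,b)
round 2: derive span(j,c) via R1 from span(j,f), knows(f,c)
round 2: derive span(j,h) via R1 from span(j,f), knows(f,h)
round 3: derive span(b,f) via R1 from span(b,g), knows(g,f)
round 3: derive span(b,j) via R1 from span(b,c), knows(c,j)
round 3: derive span(f,g) via R1 from span(f,b), knows(b,g)
round 3: derive span(g,j) via R1 from span(g,c), knows(c,j)
round 3: derive span(j,g) via R1 from span(j,b), knows(b,g)

no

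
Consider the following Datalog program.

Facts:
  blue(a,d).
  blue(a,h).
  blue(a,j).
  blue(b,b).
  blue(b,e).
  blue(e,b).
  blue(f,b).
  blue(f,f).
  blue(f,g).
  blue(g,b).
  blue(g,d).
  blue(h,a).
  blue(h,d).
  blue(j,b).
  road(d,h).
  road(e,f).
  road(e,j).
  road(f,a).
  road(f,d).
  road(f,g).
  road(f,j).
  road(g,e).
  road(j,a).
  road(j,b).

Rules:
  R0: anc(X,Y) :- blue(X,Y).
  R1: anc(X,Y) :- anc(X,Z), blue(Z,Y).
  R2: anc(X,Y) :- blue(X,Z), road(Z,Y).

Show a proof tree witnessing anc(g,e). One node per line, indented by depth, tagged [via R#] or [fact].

anc(g,e)  [via R1]
  anc(g,b)  [via R0]
    blue(g,b)  [fact]
  blue(b,e)  [fact]

round 1: derive anc(a,d) via R0 from blue(a,d)
round 1: derive anc(a,h) via R0 from blue(a,h)
round 1: derive anc(a,j) via R0 from blue(a,j)
round 1: derive anc(b,b) via R0 from blue(b,b)
round 1: derive anc(b,e) via R0 from blue(b,e)
round 1: derive anc(e,b) via R0 from blue(e,b)
round 1: derive anc(f,b) via R0 from blue(f,b)
round 1: derive anc(f,f) via R0 from blue(f,f)
round 1: derive anc(f,g) via R0 from blue(f,g)
round 1: derive anc(g,b) via R0 from blue(g,b)
round 1: derive anc(g,d) via R0 from blue(g,d)
round 1: derive anc(h,a) via R0 from blue(h,a)
round 1: derive anc(h,d) via R0 from blue(h,d)
round 1: derive anc(j,b) via R0 from blue(j,b)
round 1: derive anc(a,a) via R2 from blue(a,j), road(j,a)
round 1: derive anc(a,b) via R2 from blue(a,j), road(j,b)
round 1: derive anc(b,f) via R2 from blue(b,e), road(e,f)
round 1: derive anc(b,j) via R2 from blue(b,e), road(e,j)
round 1: derive anc(f,a) via R2 from blue(f,f), road(f,a)
round 1: derive anc(f,d) via R2 from blue(f,f), road(f,d)
round 1: derive anc(f,e) via R2 from blue(f,g), road(g,e)
round 1: derive anc(f,j) via R2 from blue(f,f), road(f,j)
round 1: derive anc(g,h) via R2 from blue(g,d), road(d,h)
round 1: derive anc(h,h) via R2 from blue(h,d), road(d,h)
round 2: derive anc(a,e) via R1 from anc(a,b), blue(b,e)
round 2: derive anc(b,g) via R1 from anc(b,f), blue(f,g)
round 2: derive anc(e,e) via R1 from anc(e,b), blue(b,e)
round 2: derive anc(f,h) via R1 from anc(f,a), blue(a,h)
round 2: derive anc(g,a) via R1 from anc(g,h), blue(h,a)
round 2: derive anc(g,e) via R1 from anc(g,b), blue(b,e)
round 2: derive anc(h,j) via R1 from anc(h,a), blue(a,j)
round 2: derive anc(j,e) via R1 from anc(j,b), blue(b,e)
round 3: derive anc(b,d) via R1 from anc(b,g), blue(g,d)
round 3: derive anc(g,j) via R1 from anc(g,a), blue(a,j)
round 3: derive anc(h,b) via R1 from anc(h,j), blue(j,b)
round 4: derive anc(h,e) via R1 from anc(h,b), blue(b,e)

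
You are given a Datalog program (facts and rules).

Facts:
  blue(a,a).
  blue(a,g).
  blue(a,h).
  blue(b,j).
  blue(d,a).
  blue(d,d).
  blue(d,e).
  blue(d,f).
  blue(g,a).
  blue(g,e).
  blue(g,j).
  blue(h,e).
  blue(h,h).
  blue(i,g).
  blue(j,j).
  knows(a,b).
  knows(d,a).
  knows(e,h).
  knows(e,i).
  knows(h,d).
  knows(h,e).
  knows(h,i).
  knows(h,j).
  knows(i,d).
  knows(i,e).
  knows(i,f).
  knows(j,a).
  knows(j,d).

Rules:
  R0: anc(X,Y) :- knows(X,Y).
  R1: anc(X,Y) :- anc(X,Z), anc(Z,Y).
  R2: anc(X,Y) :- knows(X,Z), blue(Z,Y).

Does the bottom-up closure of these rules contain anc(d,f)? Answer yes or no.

yes

round 1: derive anc(a,b) via R0 from knows(a,b)
round 1: derive anc(d,a) via R0 from knows(d,a)
round 1: derive anc(e,h) via R0 from knows(e,h)
round 1: derive anc(e,i) via R0 from knows(e,i)
round 1: derive anc(h,d) via R0 from knows(h,d)
round 1: derive anc(h,e) via R0 from knows(h,e)
round 1: derive anc(h,i) via R0 from knows(h,i)
round 1: derive anc(h,j) via R0 from knows(h,j)
round 1: derive anc(i,d) via R0 from knows(i,d)
round 1: derive anc(i,e) via R0 from knows(i,e)
round 1: derive anc(i,f) via R0 from knows(i,f)
round 1: derive anc(j,a) via R0 from knows(j,a)
round 1: derive anc(j,d) via R0 from knows(j,d)
round 1: derive anc(a,j) via R2 from knows(a,b), blue(b,j)
round 1: derive anc(d,g) via R2 from knows(d,a), blue(a,g)
round 1: derive anc(d,h) via R2 from knows(d,a), blue(a,h)
round 1: derive anc(e,e) via R2 from knows(e,h), blue(h,e)
round 1: derive anc(e,g) via R2 from knows(e,i), blue(i,g)
round 1: derive anc(h,a) via R2 from knows(h,d), blue(d,a)
round 1: derive anc(h,f) via R2 from knows(h,d), blue(d,f)
round 1: derive anc(h,g) via R2 from knows(h,i), blue(i,g)
round 1: derive anc(i,a) via R2 from knows(i,d), blue(d,a)
round 1: derive anc(j,e) via R2 from knows(j,d), blue(d,e)
round 1: derive anc(j,f) via R2 from knows(j,d), blue(d,f)
round 1: derive anc(j,g) via R2 from knows(j,a), blue(a,g)
round 1: derive anc(j,h) via R2 from knows(j,a), blue(a,h)
round 2: derive anc(a,a) via R1 from anc(a,j), anc(j,a)
round 2: derive anc(a,d) via R1 from anc(a,j), anc(j,d)
round 2: derive anc(a,e) via R1 from anc(a,j), anc(j,e)
round 2: derive anc(a,f) via R1 from anc(a,j), anc(j,f)
round 2: derive anc(a,g) via R1 from anc(a,j), anc(j,g)
round 2: derive anc(a,h) via R1 from anc(a,j), anc(j,h)
round 2: derive anc(d,b) via R1 from anc(d,a), anc(a,b)
round 2: derive anc(d,d) via R1 from anc(d,h), anc(h,d)
round 2: derive anc(d,e) via R1 from anc(d,h), anc(h,e)
round 2: derive anc(d,f) via R1 from anc(d,h), anc(h,f)
round 2: derive anc(d,i) via R1 from anc(d,h), anc(h,i)
round 2: derive anc(d,j) via R1 from anc(d,a), anc(a,j)
round 2: derive anc(e,a) via R1 from anc(e,h), anc(h,a)
round 2: derive anc(e,d) via R1 from anc(e,h), anc(h,d)
round 2: derive anc(e,f) via R1 from anc(e,h), anc(h,f)
round 2: derive anc(e,j) via R1 from anc(e,h), anc(h,j)
round 2: derive anc(h,b) via R1 from anc(h,a), anc(a,b)
round 2: derive anc(h,h) via R1 from anc(h,d), anc(d,h)
round 2: derive anc(i,b) via R1 from anc(i,a), anc(a,b)
round 2: derive anc(i,g) via R1 from anc(i,d), anc(d,g)
round 2: derive anc(i,h) via R1 from anc(i,d), anc(d,h)
round 2: derive anc(i,i) via R1 from anc(i,e), anc(e,i)
round 2: derive anc(i,j) via R1 from anc(i,a), anc(a,j)
round 2: derive anc(j,b) via R1 from anc(j,a), anc(a,b)
round 2: derive anc(j,i) via R1 from anc(j,e), anc(e,i)
round 2: derive anc(j,j) via R1 from anc(j,a), anc(a,j)
round 3: derive anc(a,i) via R1 from anc(a,d), anc(d,i)
round 3: derive anc(e,b) via R1 from anc(e,a), anc(a,b)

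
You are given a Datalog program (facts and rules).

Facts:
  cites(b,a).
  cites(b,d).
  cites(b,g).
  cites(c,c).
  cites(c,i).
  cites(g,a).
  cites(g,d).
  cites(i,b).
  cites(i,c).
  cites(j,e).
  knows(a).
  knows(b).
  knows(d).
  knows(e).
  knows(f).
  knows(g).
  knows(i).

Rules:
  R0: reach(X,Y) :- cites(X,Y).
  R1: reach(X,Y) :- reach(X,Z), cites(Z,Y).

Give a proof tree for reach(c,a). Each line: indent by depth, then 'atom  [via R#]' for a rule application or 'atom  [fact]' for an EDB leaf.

reach(c,a)  [via R1]
  reach(c,b)  [via R1]
    reach(c,i)  [via R0]
      cites(c,i)  [fact]
    cites(i,b)  [fact]
  cites(b,a)  [fact]

round 1: derive reach(b,a) via R0 from cites(b,a)
round 1: derive reach(b,d) via R0 from cites(b,d)
round 1: derive reach(b,g) via R0 from cites(b,g)
round 1: derive reach(c,c) via R0 from cites(c,c)
round 1: derive reach(c,i) via R0 from cites(c,i)
round 1: derive reach(g,a) via R0 from cites(g,a)
round 1: derive reach(g,d) via R0 from cites(g,d)
round 1: derive reach(i,b) via R0 from cites(i,b)
round 1: derive reach(i,c) via R0 from cites(i,c)
round 1: derive reach(j,e) via R0 from cites(j,e)
round 2: derive reach(c,b) via R1 from reach(c,i), cites(i,b)
round 2: derive reach(i,a) via R1 from reach(i,b), cites(b,a)
round 2: derive reach(i,d) via R1 from reach(i,b), cites(b,d)
round 2: derive reach(i,g) via R1 from reach(i,b), cites(b,g)
round 2: derive reach(i,i) via R1 from reach(i,c), cites(c,i)
round 3: derive reach(c,a) via R1 from reach(c,b), cites(b,a)
round 3: derive reach(c,d) via R1 from reach(c,b), cites(b,d)
round 3: derive reach(c,g) via R1 from reach(c,b), cites(b,g)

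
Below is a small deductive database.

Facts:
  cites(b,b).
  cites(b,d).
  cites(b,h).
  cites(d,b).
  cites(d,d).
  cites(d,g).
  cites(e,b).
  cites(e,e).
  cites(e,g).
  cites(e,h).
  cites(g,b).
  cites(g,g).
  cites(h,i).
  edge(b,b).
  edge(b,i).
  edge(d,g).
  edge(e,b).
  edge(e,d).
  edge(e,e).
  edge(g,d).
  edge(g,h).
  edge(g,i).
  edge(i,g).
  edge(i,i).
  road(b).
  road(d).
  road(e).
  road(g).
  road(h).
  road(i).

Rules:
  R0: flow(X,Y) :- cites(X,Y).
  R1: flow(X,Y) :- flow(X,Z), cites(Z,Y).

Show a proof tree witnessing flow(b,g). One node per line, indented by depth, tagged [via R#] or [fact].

round 1: derive flow(b,b) via R0 from cites(b,b)
round 1: derive flow(b,d) via R0 from cites(b,d)
round 1: derive flow(b,h) via R0 from cites(b,h)
round 1: derive flow(d,b) via R0 from cites(d,b)
round 1: derive flow(d,d) via R0 from cites(d,d)
round 1: derive flow(d,g) via R0 from cites(d,g)
round 1: derive flow(e,b) via R0 from cites(e,b)
round 1: derive flow(e,e) via R0 from cites(e,e)
round 1: derive flow(e,g) via R0 from cites(e,g)
round 1: derive flow(e,h) via R0 from cites(e,h)
round 1: derive flow(g,b) via R0 from cites(g,b)
round 1: derive flow(g,g) via R0 from cites(g,g)
round 1: derive flow(h,i) via R0 from cites(h,i)
round 2: derive flow(b,g) via R1 from flow(b,d), cites(d,g)
round 2: derive flow(b,i) via R1 from flow(b,h), cites(h,i)
round 2: derive flow(d,h) via R1 from flow(d,b), cites(b,h)
round 2: derive flow(e,d) via R1 from flow(e,b), cites(b,d)
round 2: derive flow(e,i) via R1 from flow(e,h), cites(h,i)
round 2: derive flow(g,d) via R1 from flow(g,b), cites(b,d)
round 2: derive flow(g,h) via R1 from flow(g,b), cites(b,h)
round 3: derive flow(d,i) via R1 from flow(d,h), cites(h,i)
round 3: derive flow(g,i) via R1 from flow(g,h), cites(h,i)

flow(b,g)  [via R1]
  flow(b,d)  [via R0]
    cites(b,d)  [fact]
  cites(d,g)  [fact]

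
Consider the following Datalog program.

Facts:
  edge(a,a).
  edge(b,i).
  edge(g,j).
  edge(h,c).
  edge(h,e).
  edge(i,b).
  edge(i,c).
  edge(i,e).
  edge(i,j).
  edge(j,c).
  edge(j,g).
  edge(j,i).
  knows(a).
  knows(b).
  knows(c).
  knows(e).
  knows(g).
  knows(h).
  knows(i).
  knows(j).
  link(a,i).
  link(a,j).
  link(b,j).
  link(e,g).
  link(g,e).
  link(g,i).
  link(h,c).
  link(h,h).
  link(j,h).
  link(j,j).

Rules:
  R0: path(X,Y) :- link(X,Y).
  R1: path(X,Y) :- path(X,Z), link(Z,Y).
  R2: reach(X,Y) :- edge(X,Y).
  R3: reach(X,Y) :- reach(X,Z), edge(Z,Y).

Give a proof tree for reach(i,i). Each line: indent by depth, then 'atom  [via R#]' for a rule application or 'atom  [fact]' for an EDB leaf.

reach(i,i)  [via R3]
  reach(i,b)  [via R2]
    edge(i,b)  [fact]
  edge(b,i)  [fact]

round 1: derive reach(a,a) via R2 from edge(a,a)
round 1: derive reach(b,i) via R2 from edge(b,i)
round 1: derive reach(g,j) via R2 from edge(g,j)
round 1: derive reach(h,c) via R2 from edge(h,c)
round 1: derive reach(h,e) via R2 from edge(h,e)
round 1: derive reach(i,b) via R2 from edge(i,b)
round 1: derive reach(i,c) via R2 from edge(i,c)
round 1: derive reach(i,e) via R2 from edge(i,e)
round 1: derive reach(i,j) via R2 from edge(i,j)
round 1: derive reach(j,c) via R2 from edge(j,c)
round 1: derive reach(j,g) via R2 from edge(j,g)
round 1: derive reach(j,i) via R2 from edge(j,i)
round 2: derive reach(b,b) via R3 from reach(b,i), edge(i,b)
round 2: derive reach(b,c) via R3 from reach(b,i), edge(i,c)
round 2: derive reach(b,e) via R3 from reach(b,i), edge(i,e)
round 2: derive reach(b,j) via R3 from reach(b,i), edge(i,j)
round 2: derive reach(g,c) via R3 from reach(g,j), edge(j,c)
round 2: derive reach(g,g) via R3 from reach(g,j), edge(j,g)
round 2: derive reach(g,i) via R3 from reach(g,j), edge(j,i)
round 2: derive reach(i,g) via R3 from reach(i,j), edge(j,g)
round 2: derive reach(i,i) via R3 from reach(i,b), edge(b,i)
round 2: derive reach(j,b) via R3 from reach(j,i), edge(i,b)
round 2: derive reach(j,e) via R3 from reach(j,i), edge(i,e)
round 2: derive reach(j,j) via R3 from reach(j,g), edge(g,j)
round 3: derive reach(b,g) via R3 from reach(b,j), edge(j,g)
round 3: derive reach(g,b) via R3 from reach(g,i), edge(i,b)
round 3: derive reach(g,e) via R3 from reach(g,i), edge(i,e)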